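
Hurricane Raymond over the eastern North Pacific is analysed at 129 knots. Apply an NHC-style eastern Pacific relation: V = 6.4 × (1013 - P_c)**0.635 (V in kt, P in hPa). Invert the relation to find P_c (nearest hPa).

900 hPa

ΔP = (V / 6.4)^(1/0.635) = (129/6.4)^1.575.
129/6.4 = 20.156; 20.156^1.575 ≈ 113.29 hPa.
P_c = 1013 − 113.29 = 899.71 ≈ 900 hPa.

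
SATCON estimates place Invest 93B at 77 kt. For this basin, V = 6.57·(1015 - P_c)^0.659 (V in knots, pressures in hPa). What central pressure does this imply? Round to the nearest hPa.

ΔP = (V / 6.57)^(1/0.659) = (77/6.57)^1.517.
77/6.57 = 11.720; 11.720^1.517 ≈ 41.88 hPa.
P_c = 1015 − 41.88 = 973.12 ≈ 973 hPa.

973 hPa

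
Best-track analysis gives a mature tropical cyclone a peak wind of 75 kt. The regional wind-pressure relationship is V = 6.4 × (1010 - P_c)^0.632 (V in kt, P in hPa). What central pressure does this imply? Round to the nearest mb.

961 mb

ΔP = (V / 6.4)^(1/0.632) = (75/6.4)^1.582.
75/6.4 = 11.719; 11.719^1.582 ≈ 49.12 mb.
P_c = 1010 − 49.12 = 960.88 ≈ 961 mb.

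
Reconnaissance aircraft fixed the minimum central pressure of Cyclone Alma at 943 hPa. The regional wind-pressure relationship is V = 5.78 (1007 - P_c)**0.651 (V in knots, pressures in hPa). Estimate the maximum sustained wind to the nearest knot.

ΔP = 1007 − 943 = 64 hPa.
64^0.651 ≈ 14.991.
V ≈ 5.78 × 14.991 ≈ 86.6 kt.

87 kt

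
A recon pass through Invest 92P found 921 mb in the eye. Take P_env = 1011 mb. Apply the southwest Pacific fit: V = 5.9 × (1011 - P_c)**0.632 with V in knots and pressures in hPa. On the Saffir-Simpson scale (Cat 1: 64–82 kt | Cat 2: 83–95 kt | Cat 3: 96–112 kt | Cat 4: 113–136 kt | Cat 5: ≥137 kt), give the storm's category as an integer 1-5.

ΔP = 1011 − 921 = 90 mb.
V ≈ 5.9 × 90^0.632 = 5.9 × 17.18 ≈ 101 kt.
101 kt falls in the Category 3 band.

3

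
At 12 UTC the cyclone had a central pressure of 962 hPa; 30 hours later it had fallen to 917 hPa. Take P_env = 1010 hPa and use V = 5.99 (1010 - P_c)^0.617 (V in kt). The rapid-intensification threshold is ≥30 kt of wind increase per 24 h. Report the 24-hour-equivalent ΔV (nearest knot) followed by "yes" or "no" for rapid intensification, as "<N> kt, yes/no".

V₁: ΔP = 48, V ≈ 5.99 × 48^0.617 ≈ 65.28 kt.
V₂: ΔP = 93, V ≈ 5.99 × 93^0.617 ≈ 98.17 kt.
ΔV over 30 h = 32.89 kt → 24 h equivalent = 32.89 × 24/30 ≈ 26.31 kt.
26 kt < 30 kt ⇒ not rapid intensification.

26 kt, no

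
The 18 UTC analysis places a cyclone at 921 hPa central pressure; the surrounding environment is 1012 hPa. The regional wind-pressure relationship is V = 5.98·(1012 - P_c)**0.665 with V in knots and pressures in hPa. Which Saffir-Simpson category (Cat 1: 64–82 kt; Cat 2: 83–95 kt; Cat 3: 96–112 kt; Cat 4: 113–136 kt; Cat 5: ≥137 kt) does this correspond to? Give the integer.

4

ΔP = 1012 − 921 = 91 hPa.
V ≈ 5.98 × 91^0.665 = 5.98 × 20.08 ≈ 120 kt.
120 kt falls in the Category 4 band.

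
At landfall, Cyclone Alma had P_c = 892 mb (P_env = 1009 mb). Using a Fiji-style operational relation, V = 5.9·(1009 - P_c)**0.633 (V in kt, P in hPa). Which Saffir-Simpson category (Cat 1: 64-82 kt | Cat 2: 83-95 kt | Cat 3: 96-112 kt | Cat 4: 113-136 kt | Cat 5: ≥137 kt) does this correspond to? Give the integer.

4

ΔP = 1009 − 892 = 117 mb.
V ≈ 5.9 × 117^0.633 = 5.9 × 20.38 ≈ 120 kt.
120 kt falls in the Category 4 band.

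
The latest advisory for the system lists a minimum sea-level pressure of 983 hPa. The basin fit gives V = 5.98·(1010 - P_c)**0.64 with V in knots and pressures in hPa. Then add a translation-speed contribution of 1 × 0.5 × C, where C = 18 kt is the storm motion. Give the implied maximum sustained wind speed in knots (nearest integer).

58 kt

ΔP = 1010 − 983 = 27 hPa.
27^0.64 ≈ 8.243.
V ≈ 5.98 × 8.243 ≈ 49.3 kt.
Translation term: 1 × 0.5 × 18 = 9 kt.
Corrected V ≈ 58.3 kt → 58 kt.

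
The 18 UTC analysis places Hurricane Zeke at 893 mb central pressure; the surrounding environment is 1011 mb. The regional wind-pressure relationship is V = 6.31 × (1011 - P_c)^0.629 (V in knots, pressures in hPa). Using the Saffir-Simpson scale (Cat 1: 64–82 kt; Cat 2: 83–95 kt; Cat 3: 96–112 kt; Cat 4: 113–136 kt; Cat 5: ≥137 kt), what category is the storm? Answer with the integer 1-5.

4

ΔP = 1011 − 893 = 118 mb.
V ≈ 6.31 × 118^0.629 = 6.31 × 20.10 ≈ 127 kt.
127 kt falls in the Category 4 band.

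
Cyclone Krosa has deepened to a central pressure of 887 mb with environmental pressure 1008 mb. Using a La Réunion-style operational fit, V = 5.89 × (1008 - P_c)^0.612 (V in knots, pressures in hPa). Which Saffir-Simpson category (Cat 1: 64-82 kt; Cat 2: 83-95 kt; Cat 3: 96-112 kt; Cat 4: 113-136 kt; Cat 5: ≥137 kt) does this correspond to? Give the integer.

3

ΔP = 1008 − 887 = 121 mb.
V ≈ 5.89 × 121^0.612 = 5.89 × 18.82 ≈ 111 kt.
111 kt falls in the Category 3 band.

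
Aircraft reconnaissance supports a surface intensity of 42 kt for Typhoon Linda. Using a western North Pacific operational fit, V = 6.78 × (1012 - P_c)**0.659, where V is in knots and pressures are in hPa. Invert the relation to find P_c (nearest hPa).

996 hPa

ΔP = (V / 6.78)^(1/0.659) = (42/6.78)^1.517.
42/6.78 = 6.195; 6.195^1.517 ≈ 15.92 hPa.
P_c = 1012 − 15.92 = 996.08 ≈ 996 hPa.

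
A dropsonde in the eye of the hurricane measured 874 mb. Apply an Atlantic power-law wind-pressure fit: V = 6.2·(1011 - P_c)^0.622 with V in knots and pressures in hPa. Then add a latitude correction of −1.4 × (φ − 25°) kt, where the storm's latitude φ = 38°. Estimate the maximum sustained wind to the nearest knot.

114 kt

ΔP = 1011 − 874 = 137 mb.
137^0.622 ≈ 21.332.
V ≈ 6.2 × 21.332 ≈ 132.3 kt.
Latitude correction: −1.4 × (38 − 25) = -18.2 kt.
Corrected V ≈ 114.1 kt → 114 kt.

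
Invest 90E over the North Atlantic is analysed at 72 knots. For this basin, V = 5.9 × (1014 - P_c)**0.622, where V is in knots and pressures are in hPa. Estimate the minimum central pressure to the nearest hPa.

ΔP = (V / 5.9)^(1/0.622) = (72/5.9)^1.608.
72/5.9 = 12.203; 12.203^1.608 ≈ 55.82 hPa.
P_c = 1014 − 55.82 = 958.18 ≈ 958 hPa.

958 hPa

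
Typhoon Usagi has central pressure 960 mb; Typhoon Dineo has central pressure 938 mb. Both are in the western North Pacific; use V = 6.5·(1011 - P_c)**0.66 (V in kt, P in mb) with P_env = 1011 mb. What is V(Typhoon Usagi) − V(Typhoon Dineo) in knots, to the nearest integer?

Typhoon Usagi: ΔP = 51; V ≈ 6.5 × 51^0.66 ≈ 87.08 kt.
Typhoon Dineo: ΔP = 73; V ≈ 6.5 × 73^0.66 ≈ 110.33 kt.
Difference ≈ 87.08 − 110.33 = -23.25 → -23 kt.

-23 kt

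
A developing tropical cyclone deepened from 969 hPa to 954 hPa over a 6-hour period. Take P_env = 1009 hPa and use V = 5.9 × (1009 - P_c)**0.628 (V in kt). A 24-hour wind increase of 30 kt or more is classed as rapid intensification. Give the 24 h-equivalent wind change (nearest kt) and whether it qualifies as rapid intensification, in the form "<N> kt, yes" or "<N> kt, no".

V₁: ΔP = 40, V ≈ 5.9 × 40^0.628 ≈ 59.83 kt.
V₂: ΔP = 55, V ≈ 5.9 × 55^0.628 ≈ 73.08 kt.
ΔV over 6 h = 13.25 kt → 24 h equivalent = 13.25 × 24/6 ≈ 53.00 kt.
53 kt ≥ 30 kt ⇒ rapid intensification.

53 kt, yes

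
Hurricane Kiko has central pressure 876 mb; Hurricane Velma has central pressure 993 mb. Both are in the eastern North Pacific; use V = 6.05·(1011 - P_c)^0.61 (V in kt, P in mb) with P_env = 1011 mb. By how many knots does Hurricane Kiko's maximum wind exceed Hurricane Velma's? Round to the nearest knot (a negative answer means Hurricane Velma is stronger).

85 kt

Hurricane Kiko: ΔP = 135; V ≈ 6.05 × 135^0.61 ≈ 120.58 kt.
Hurricane Velma: ΔP = 18; V ≈ 6.05 × 18^0.61 ≈ 35.28 kt.
Difference ≈ 120.58 − 35.28 = 85.30 → 85 kt.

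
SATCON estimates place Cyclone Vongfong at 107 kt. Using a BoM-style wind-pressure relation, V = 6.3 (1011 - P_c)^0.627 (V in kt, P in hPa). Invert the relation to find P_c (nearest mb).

ΔP = (V / 6.3)^(1/0.627) = (107/6.3)^1.595.
107/6.3 = 16.984; 16.984^1.595 ≈ 91.58 mb.
P_c = 1011 − 91.58 = 919.42 ≈ 919 mb.

919 mb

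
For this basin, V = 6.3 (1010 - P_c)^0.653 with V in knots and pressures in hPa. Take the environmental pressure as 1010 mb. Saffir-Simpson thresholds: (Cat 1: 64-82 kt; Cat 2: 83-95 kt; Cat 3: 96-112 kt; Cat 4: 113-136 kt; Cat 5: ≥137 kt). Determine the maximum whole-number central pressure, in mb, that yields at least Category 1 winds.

Category 1 begins at V = 64 kt.
Required ΔP = (64/6.3)^(1/0.653) = 10.159^1.531 ≈ 34.82 mb.
P_c ≤ 1010 − 34.82 = 975.18, so the highest integer P_c is 975 mb.

975 mb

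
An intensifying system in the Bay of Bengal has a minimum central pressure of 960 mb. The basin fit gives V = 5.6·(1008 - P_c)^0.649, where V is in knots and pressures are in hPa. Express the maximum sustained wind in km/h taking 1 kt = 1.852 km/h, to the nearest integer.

128 km/h

ΔP = 1008 − 960 = 48 mb.
V ≈ 5.6 × 48^0.649 = 5.6 × 12.335 ≈ 69.074 kt.
69.074 × 1.852 ≈ 127.92 km/h → 128 km/h.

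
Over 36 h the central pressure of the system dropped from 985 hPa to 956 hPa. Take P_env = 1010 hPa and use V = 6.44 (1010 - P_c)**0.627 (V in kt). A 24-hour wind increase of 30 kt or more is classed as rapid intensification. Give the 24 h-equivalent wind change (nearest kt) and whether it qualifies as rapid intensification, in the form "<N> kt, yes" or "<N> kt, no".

V₁: ΔP = 25, V ≈ 6.44 × 25^0.627 ≈ 48.46 kt.
V₂: ΔP = 54, V ≈ 6.44 × 54^0.627 ≈ 78.54 kt.
ΔV over 36 h = 30.08 kt → 24 h equivalent = 30.08 × 24/36 ≈ 20.05 kt.
20 kt < 30 kt ⇒ not rapid intensification.

20 kt, no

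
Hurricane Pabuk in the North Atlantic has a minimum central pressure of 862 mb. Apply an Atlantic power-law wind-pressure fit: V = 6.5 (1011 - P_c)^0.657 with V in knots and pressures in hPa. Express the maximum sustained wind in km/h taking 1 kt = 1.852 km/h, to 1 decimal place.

ΔP = 1011 − 862 = 149 mb.
V ≈ 6.5 × 149^0.657 = 6.5 × 26.778 ≈ 174.059 kt.
174.059 × 1.852 ≈ 322.36 km/h → 322.4 km/h.

322.4 km/h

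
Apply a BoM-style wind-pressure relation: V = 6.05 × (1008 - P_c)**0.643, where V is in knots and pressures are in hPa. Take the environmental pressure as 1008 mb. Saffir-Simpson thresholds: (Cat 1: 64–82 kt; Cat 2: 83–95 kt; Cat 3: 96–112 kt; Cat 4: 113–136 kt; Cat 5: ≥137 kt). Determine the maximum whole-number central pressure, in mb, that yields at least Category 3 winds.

934 mb

Category 3 begins at V = 96 kt.
Required ΔP = (96/6.05)^(1/0.643) = 15.868^1.555 ≈ 73.63 mb.
P_c ≤ 1008 − 73.63 = 934.37, so the highest integer P_c is 934 mb.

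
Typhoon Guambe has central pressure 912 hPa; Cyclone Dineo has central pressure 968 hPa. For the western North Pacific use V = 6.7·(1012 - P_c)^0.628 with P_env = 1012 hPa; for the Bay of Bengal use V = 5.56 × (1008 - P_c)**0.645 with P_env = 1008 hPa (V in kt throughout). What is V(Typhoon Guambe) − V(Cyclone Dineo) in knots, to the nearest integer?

Typhoon Guambe: ΔP = 100; V ≈ 6.7 × 100^0.628 ≈ 120.80 kt.
Cyclone Dineo: ΔP = 40; V ≈ 5.56 × 40^0.645 ≈ 60.03 kt.
Difference ≈ 120.80 − 60.03 = 60.77 → 61 kt.

61 kt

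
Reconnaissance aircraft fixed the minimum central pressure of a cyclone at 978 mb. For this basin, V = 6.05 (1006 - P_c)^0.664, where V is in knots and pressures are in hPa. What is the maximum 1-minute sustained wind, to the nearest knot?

55 kt

ΔP = 1006 − 978 = 28 mb.
28^0.664 ≈ 9.139.
V ≈ 6.05 × 9.139 ≈ 55.3 kt.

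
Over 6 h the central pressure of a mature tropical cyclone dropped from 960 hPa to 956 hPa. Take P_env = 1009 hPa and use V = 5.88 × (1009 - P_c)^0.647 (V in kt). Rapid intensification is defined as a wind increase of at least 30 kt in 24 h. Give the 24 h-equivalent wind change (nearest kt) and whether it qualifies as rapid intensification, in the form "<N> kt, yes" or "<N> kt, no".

V₁: ΔP = 49, V ≈ 5.88 × 49^0.647 ≈ 72.93 kt.
V₂: ΔP = 53, V ≈ 5.88 × 53^0.647 ≈ 76.73 kt.
ΔV over 6 h = 3.80 kt → 24 h equivalent = 3.80 × 24/6 ≈ 15.20 kt.
15 kt < 30 kt ⇒ not rapid intensification.

15 kt, no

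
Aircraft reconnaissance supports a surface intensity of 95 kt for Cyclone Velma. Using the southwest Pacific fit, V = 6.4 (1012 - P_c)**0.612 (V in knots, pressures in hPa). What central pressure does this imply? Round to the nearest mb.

930 mb

ΔP = (V / 6.4)^(1/0.612) = (95/6.4)^1.634.
95/6.4 = 14.844; 14.844^1.634 ≈ 82.09 mb.
P_c = 1012 − 82.09 = 929.91 ≈ 930 mb.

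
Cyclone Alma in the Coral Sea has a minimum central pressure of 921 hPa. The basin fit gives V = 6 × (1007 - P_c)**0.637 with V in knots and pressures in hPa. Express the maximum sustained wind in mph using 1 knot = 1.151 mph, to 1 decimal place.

117.9 mph

ΔP = 1007 − 921 = 86 hPa.
V ≈ 6 × 86^0.637 = 6 × 17.072 ≈ 102.430 kt.
102.430 × 1.151 ≈ 117.90 mph → 117.9 mph.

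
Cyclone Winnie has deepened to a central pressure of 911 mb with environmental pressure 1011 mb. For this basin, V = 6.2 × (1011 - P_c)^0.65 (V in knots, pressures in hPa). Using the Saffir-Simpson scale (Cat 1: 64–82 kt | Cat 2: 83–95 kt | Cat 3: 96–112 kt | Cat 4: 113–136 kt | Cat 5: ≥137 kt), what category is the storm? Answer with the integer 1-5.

ΔP = 1011 − 911 = 100 mb.
V ≈ 6.2 × 100^0.65 = 6.2 × 19.95 ≈ 124 kt.
124 kt falls in the Category 4 band.

4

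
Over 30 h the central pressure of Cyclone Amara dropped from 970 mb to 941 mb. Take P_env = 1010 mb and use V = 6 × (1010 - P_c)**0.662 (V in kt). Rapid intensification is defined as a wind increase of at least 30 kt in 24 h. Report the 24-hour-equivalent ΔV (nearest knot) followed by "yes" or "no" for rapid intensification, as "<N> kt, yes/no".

24 kt, no

V₁: ΔP = 40, V ≈ 6 × 40^0.662 ≈ 68.98 kt.
V₂: ΔP = 69, V ≈ 6 × 69^0.662 ≈ 98.96 kt.
ΔV over 30 h = 29.98 kt → 24 h equivalent = 29.98 × 24/30 ≈ 23.98 kt.
24 kt < 30 kt ⇒ not rapid intensification.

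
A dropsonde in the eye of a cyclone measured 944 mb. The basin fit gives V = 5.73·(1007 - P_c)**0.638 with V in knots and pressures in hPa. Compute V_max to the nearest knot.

ΔP = 1007 − 944 = 63 mb.
63^0.638 ≈ 14.060.
V ≈ 5.73 × 14.060 ≈ 80.6 kt.

81 kt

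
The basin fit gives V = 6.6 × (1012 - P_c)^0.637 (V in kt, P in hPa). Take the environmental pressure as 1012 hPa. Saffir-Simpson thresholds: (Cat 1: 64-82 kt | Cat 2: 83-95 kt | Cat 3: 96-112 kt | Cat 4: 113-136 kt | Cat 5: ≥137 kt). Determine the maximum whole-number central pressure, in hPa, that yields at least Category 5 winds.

895 hPa

Category 5 begins at V = 137 kt.
Required ΔP = (137/6.6)^(1/0.637) = 20.758^1.570 ≈ 116.89 hPa.
P_c ≤ 1012 − 116.89 = 895.11, so the highest integer P_c is 895 hPa.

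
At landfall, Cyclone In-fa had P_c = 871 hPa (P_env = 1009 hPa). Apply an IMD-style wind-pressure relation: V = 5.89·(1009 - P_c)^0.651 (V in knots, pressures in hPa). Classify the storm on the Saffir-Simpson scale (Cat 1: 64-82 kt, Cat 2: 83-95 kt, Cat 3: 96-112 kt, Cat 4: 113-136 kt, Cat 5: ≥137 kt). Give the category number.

5

ΔP = 1009 − 871 = 138 hPa.
V ≈ 5.89 × 138^0.651 = 5.89 × 24.72 ≈ 146 kt.
146 kt falls in the Category 5 band.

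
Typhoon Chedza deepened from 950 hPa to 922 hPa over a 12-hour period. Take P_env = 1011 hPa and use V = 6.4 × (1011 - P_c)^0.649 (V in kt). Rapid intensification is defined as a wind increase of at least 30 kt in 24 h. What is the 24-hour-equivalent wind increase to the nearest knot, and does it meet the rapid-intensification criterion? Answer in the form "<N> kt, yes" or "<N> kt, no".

V₁: ΔP = 61, V ≈ 6.4 × 61^0.649 ≈ 92.23 kt.
V₂: ΔP = 89, V ≈ 6.4 × 89^0.649 ≈ 117.85 kt.
ΔV over 12 h = 25.62 kt → 24 h equivalent = 25.62 × 24/12 ≈ 51.24 kt.
51 kt ≥ 30 kt ⇒ rapid intensification.

51 kt, yes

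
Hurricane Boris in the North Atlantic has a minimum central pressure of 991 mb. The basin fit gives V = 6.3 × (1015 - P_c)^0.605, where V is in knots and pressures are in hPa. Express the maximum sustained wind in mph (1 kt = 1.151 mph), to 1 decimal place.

ΔP = 1015 − 991 = 24 mb.
V ≈ 6.3 × 24^0.605 = 6.3 × 6.840 ≈ 43.089 kt.
43.089 × 1.151 ≈ 49.60 mph → 49.6 mph.

49.6 mph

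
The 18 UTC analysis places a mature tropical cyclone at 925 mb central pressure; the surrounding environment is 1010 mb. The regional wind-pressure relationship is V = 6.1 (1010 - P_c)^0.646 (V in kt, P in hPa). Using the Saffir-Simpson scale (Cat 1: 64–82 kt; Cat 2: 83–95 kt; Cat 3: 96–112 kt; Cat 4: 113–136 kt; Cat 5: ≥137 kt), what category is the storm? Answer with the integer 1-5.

3

ΔP = 1010 − 925 = 85 mb.
V ≈ 6.1 × 85^0.646 = 6.1 × 17.64 ≈ 108 kt.
108 kt falls in the Category 3 band.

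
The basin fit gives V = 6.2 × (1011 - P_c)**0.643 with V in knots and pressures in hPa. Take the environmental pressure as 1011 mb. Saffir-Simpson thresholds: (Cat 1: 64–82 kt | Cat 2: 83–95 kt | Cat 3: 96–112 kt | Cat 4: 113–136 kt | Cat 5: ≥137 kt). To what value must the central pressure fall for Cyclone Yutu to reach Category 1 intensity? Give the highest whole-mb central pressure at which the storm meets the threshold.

Category 1 begins at V = 64 kt.
Required ΔP = (64/6.2)^(1/0.643) = 10.323^1.555 ≈ 37.73 mb.
P_c ≤ 1011 − 37.73 = 973.27, so the highest integer P_c is 973 mb.

973 mb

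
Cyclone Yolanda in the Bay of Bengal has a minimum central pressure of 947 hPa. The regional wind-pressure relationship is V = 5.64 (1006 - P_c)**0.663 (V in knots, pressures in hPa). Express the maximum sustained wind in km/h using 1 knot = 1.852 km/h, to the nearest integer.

ΔP = 1006 − 947 = 59 hPa.
V ≈ 5.64 × 59^0.663 = 5.64 × 14.931 ≈ 84.208 kt.
84.208 × 1.852 ≈ 155.95 km/h → 156 km/h.

156 km/h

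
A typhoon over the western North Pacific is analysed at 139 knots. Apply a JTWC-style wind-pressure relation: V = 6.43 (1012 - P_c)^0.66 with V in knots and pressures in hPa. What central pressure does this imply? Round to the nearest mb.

907 mb

ΔP = (V / 6.43)^(1/0.66) = (139/6.43)^1.515.
139/6.43 = 21.617; 21.617^1.515 ≈ 105.30 mb.
P_c = 1012 − 105.30 = 906.70 ≈ 907 mb.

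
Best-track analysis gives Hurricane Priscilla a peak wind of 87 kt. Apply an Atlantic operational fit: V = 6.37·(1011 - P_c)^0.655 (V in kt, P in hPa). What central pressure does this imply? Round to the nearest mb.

957 mb

ΔP = (V / 6.37)^(1/0.655) = (87/6.37)^1.527.
87/6.37 = 13.658; 13.658^1.527 ≈ 54.13 mb.
P_c = 1011 − 54.13 = 956.87 ≈ 957 mb.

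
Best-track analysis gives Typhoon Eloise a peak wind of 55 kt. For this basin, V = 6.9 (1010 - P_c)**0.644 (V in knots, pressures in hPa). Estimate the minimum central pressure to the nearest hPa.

ΔP = (V / 6.9)^(1/0.644) = (55/6.9)^1.553.
55/6.9 = 7.971; 7.971^1.553 ≈ 25.11 hPa.
P_c = 1010 − 25.11 = 984.89 ≈ 985 hPa.

985 hPa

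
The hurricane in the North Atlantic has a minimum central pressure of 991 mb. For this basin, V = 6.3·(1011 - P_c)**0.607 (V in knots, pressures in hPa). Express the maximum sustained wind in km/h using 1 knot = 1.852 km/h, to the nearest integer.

ΔP = 1011 − 991 = 20 mb.
V ≈ 6.3 × 20^0.607 = 6.3 × 6.162 ≈ 38.821 kt.
38.821 × 1.852 ≈ 71.90 km/h → 72 km/h.

72 km/h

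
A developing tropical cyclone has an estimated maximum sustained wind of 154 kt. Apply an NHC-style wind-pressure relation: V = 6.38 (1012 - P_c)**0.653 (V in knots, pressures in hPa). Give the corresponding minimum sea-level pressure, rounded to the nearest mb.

ΔP = (V / 6.38)^(1/0.653) = (154/6.38)^1.531.
154/6.38 = 24.138; 24.138^1.531 ≈ 131.06 mb.
P_c = 1012 − 131.06 = 880.94 ≈ 881 mb.

881 mb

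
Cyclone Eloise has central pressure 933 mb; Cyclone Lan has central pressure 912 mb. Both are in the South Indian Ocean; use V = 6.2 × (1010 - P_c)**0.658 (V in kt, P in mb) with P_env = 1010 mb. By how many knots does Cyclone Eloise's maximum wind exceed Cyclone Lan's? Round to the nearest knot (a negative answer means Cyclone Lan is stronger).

Cyclone Eloise: ΔP = 77; V ≈ 6.2 × 77^0.658 ≈ 108.07 kt.
Cyclone Lan: ΔP = 98; V ≈ 6.2 × 98^0.658 ≈ 126.65 kt.
Difference ≈ 108.07 − 126.65 = -18.58 → -19 kt.

-19 kt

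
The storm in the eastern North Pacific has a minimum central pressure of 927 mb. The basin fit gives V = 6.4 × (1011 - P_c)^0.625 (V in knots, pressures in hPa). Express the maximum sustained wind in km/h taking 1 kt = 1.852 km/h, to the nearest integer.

ΔP = 1011 − 927 = 84 mb.
V ≈ 6.4 × 84^0.625 = 6.4 × 15.947 ≈ 102.060 kt.
102.060 × 1.852 ≈ 189.01 km/h → 189 km/h.

189 km/h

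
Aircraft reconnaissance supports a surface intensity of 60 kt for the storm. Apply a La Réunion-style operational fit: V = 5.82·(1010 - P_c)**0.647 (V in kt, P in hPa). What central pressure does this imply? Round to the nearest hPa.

ΔP = (V / 5.82)^(1/0.647) = (60/5.82)^1.546.
60/5.82 = 10.309; 10.309^1.546 ≈ 36.82 hPa.
P_c = 1010 − 36.82 = 973.18 ≈ 973 hPa.

973 hPa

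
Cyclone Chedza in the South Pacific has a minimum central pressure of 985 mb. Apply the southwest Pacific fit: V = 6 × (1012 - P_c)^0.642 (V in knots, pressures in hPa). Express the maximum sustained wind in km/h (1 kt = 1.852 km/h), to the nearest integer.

92 km/h

ΔP = 1012 − 985 = 27 mb.
V ≈ 6 × 27^0.642 = 6 × 8.297 ≈ 49.784 kt.
49.784 × 1.852 ≈ 92.20 km/h → 92 km/h.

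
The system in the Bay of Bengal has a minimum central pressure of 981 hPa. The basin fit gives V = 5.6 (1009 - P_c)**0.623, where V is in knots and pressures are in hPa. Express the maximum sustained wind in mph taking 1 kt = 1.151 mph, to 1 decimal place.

51.4 mph

ΔP = 1009 − 981 = 28 hPa.
V ≈ 5.6 × 28^0.623 = 5.6 × 7.972 ≈ 44.644 kt.
44.644 × 1.151 ≈ 51.39 mph → 51.4 mph.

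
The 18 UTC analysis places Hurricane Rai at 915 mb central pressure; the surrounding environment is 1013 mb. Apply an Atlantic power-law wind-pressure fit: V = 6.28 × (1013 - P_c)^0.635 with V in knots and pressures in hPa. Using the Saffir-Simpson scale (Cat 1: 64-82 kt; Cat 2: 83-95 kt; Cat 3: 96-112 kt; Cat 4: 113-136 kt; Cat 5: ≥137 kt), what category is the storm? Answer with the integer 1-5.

ΔP = 1013 − 915 = 98 mb.
V ≈ 6.28 × 98^0.635 = 6.28 × 18.38 ≈ 115 kt.
115 kt falls in the Category 4 band.

4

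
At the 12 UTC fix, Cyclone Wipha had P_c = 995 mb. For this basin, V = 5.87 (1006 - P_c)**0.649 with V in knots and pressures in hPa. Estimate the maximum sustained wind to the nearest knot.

28 kt

ΔP = 1006 − 995 = 11 mb.
11^0.649 ≈ 4.741.
V ≈ 5.87 × 4.741 ≈ 27.8 kt.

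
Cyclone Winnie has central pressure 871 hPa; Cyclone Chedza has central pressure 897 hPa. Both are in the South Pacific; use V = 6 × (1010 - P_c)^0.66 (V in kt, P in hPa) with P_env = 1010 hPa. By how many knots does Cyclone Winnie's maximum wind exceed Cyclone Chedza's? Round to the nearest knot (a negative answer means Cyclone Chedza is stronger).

20 kt

Cyclone Winnie: ΔP = 139; V ≈ 6 × 139^0.66 ≈ 155.79 kt.
Cyclone Chedza: ΔP = 113; V ≈ 6 × 113^0.66 ≈ 135.89 kt.
Difference ≈ 155.79 − 135.89 = 19.90 → 20 kt.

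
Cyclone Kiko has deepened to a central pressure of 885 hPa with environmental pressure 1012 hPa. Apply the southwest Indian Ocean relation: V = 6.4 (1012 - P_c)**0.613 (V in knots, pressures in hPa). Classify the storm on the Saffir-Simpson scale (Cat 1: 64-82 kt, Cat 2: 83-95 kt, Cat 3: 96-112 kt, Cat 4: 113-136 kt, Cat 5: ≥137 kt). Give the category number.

4

ΔP = 1012 − 885 = 127 hPa.
V ≈ 6.4 × 127^0.613 = 6.4 × 19.48 ≈ 125 kt.
125 kt falls in the Category 4 band.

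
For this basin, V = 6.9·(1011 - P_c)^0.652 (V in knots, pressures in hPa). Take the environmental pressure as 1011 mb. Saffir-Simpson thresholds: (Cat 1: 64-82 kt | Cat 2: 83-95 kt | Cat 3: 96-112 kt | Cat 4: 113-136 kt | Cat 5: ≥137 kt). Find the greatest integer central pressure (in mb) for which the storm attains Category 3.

954 mb

Category 3 begins at V = 96 kt.
Required ΔP = (96/6.9)^(1/0.652) = 13.913^1.534 ≈ 56.72 mb.
P_c ≤ 1011 − 56.72 = 954.28, so the highest integer P_c is 954 mb.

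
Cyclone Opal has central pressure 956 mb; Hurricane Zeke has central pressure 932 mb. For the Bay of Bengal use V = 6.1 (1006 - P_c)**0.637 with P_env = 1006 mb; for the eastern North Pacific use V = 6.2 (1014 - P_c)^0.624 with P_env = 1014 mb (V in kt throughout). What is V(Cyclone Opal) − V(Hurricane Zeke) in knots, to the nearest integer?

Cyclone Opal: ΔP = 50; V ≈ 6.1 × 50^0.637 ≈ 73.72 kt.
Hurricane Zeke: ΔP = 82; V ≈ 6.2 × 82^0.624 ≈ 96.96 kt.
Difference ≈ 73.72 − 96.96 = -23.24 → -23 kt.

-23 kt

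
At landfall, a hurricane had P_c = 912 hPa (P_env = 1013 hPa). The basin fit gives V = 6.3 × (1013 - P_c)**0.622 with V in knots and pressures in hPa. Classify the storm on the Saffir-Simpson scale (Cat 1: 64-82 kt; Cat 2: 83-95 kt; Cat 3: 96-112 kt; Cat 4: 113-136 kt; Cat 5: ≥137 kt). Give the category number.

3

ΔP = 1013 − 912 = 101 hPa.
V ≈ 6.3 × 101^0.622 = 6.3 × 17.65 ≈ 111 kt.
111 kt falls in the Category 3 band.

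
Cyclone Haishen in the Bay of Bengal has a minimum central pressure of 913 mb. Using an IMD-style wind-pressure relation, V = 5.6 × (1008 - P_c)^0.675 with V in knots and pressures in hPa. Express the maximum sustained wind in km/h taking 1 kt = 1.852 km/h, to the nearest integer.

ΔP = 1008 − 913 = 95 mb.
V ≈ 5.6 × 95^0.675 = 5.6 × 21.625 ≈ 121.102 kt.
121.102 × 1.852 ≈ 224.28 km/h → 224 km/h.

224 km/h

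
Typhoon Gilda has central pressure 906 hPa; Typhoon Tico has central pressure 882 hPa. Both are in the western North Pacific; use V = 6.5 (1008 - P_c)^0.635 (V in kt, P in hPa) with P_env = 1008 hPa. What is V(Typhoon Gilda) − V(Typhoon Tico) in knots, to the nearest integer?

Typhoon Gilda: ΔP = 102; V ≈ 6.5 × 102^0.635 ≈ 122.57 kt.
Typhoon Tico: ΔP = 126; V ≈ 6.5 × 126^0.635 ≈ 140.17 kt.
Difference ≈ 122.57 − 140.17 = -17.60 → -18 kt.

-18 kt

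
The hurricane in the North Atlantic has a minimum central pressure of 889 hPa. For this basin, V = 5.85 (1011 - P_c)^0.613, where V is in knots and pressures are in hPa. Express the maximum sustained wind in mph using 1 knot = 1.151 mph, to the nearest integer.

128 mph

ΔP = 1011 − 889 = 122 hPa.
V ≈ 5.85 × 122^0.613 = 5.85 × 19.008 ≈ 111.197 kt.
111.197 × 1.151 ≈ 127.99 mph → 128 mph.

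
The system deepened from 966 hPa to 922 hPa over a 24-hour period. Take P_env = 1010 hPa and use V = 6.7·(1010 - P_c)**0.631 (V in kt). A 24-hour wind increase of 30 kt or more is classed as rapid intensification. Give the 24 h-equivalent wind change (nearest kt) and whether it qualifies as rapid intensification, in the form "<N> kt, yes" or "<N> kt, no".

40 kt, yes

V₁: ΔP = 44, V ≈ 6.7 × 44^0.631 ≈ 72.96 kt.
V₂: ΔP = 88, V ≈ 6.7 × 88^0.631 ≈ 112.99 kt.
ΔV over 24 h = 40.03 kt → 24 h equivalent = 40.03 × 24/24 ≈ 40.03 kt.
40 kt ≥ 30 kt ⇒ rapid intensification.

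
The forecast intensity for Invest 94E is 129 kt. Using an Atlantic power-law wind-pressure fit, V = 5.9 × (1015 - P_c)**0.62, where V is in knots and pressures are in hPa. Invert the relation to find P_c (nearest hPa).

ΔP = (V / 5.9)^(1/0.62) = (129/5.9)^1.613.
129/5.9 = 21.864; 21.864^1.613 ≈ 144.83 hPa.
P_c = 1015 − 144.83 = 870.17 ≈ 870 hPa.

870 hPa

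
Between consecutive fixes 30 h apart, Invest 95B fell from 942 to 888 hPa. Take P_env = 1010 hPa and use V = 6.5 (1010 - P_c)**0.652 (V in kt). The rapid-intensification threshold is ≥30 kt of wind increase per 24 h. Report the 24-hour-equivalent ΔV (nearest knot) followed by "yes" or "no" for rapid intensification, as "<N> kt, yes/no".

38 kt, yes

V₁: ΔP = 68, V ≈ 6.5 × 68^0.652 ≈ 101.79 kt.
V₂: ΔP = 122, V ≈ 6.5 × 122^0.652 ≈ 149.01 kt.
ΔV over 30 h = 47.22 kt → 24 h equivalent = 47.22 × 24/30 ≈ 37.78 kt.
38 kt ≥ 30 kt ⇒ rapid intensification.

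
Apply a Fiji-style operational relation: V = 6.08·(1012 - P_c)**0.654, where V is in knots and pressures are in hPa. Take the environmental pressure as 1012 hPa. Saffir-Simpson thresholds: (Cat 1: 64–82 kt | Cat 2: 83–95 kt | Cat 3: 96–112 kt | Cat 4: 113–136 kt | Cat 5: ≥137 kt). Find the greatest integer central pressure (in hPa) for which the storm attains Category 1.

Category 1 begins at V = 64 kt.
Required ΔP = (64/6.08)^(1/0.654) = 10.526^1.529 ≈ 36.57 hPa.
P_c ≤ 1012 − 36.57 = 975.43, so the highest integer P_c is 975 hPa.

975 hPa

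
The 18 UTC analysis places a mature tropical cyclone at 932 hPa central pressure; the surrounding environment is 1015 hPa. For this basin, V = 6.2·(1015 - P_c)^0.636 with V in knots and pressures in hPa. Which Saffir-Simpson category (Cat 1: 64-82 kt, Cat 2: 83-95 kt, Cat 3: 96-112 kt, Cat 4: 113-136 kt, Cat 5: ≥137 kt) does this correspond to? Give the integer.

3

ΔP = 1015 − 932 = 83 hPa.
V ≈ 6.2 × 83^0.636 = 6.2 × 16.62 ≈ 103 kt.
103 kt falls in the Category 3 band.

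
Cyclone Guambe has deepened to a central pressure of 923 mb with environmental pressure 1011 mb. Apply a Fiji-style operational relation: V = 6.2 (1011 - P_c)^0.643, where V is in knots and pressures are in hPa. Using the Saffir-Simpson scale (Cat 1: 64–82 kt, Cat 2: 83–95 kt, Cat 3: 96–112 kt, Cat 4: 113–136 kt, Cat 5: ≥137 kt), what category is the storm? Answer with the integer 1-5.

3

ΔP = 1011 − 923 = 88 mb.
V ≈ 6.2 × 88^0.643 = 6.2 × 17.80 ≈ 110 kt.
110 kt falls in the Category 3 band.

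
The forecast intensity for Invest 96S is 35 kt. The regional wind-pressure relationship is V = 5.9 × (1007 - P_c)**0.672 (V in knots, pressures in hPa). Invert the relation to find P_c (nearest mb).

993 mb

ΔP = (V / 5.9)^(1/0.672) = (35/5.9)^1.488.
35/5.9 = 5.932; 5.932^1.488 ≈ 14.15 mb.
P_c = 1007 − 14.15 = 992.85 ≈ 993 mb.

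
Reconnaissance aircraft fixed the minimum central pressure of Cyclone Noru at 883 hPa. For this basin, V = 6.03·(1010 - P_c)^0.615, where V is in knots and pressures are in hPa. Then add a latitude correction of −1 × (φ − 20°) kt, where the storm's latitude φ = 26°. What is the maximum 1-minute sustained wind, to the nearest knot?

ΔP = 1010 − 883 = 127 hPa.
127^0.615 ≈ 19.672.
V ≈ 6.03 × 19.672 ≈ 118.6 kt.
Latitude correction: −1 × (26 − 20) = -6 kt.
Corrected V ≈ 112.6 kt → 113 kt.

113 kt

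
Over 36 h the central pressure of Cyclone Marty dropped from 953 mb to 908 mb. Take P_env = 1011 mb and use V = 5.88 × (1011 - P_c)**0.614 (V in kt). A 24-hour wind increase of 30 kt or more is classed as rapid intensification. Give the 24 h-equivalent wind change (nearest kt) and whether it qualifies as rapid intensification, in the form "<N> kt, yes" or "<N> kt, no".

V₁: ΔP = 58, V ≈ 5.88 × 58^0.614 ≈ 71.14 kt.
V₂: ΔP = 103, V ≈ 5.88 × 103^0.614 ≈ 101.22 kt.
ΔV over 36 h = 30.08 kt → 24 h equivalent = 30.08 × 24/36 ≈ 20.05 kt.
20 kt < 30 kt ⇒ not rapid intensification.

20 kt, no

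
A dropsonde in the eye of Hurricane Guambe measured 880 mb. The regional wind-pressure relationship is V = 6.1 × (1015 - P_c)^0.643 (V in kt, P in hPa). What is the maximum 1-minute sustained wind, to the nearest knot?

ΔP = 1015 − 880 = 135 mb.
135^0.643 ≈ 23.432.
V ≈ 6.1 × 23.432 ≈ 142.9 kt.

143 kt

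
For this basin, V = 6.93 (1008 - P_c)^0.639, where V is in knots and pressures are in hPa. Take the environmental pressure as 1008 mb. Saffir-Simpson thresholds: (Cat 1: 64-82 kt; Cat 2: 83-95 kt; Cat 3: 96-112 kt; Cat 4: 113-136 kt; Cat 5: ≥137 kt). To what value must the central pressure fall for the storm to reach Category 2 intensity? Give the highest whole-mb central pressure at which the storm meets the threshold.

Category 2 begins at V = 83 kt.
Required ΔP = (83/6.93)^(1/0.639) = 11.977^1.565 ≈ 48.70 mb.
P_c ≤ 1008 − 48.70 = 959.30, so the highest integer P_c is 959 mb.

959 mb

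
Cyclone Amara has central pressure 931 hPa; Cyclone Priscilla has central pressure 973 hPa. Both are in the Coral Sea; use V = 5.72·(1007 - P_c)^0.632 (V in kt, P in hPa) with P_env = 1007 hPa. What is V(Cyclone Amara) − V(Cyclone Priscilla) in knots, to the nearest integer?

35 kt

Cyclone Amara: ΔP = 76; V ≈ 5.72 × 76^0.632 ≈ 88.32 kt.
Cyclone Priscilla: ΔP = 34; V ≈ 5.72 × 34^0.632 ≈ 53.12 kt.
Difference ≈ 88.32 − 53.12 = 35.20 → 35 kt.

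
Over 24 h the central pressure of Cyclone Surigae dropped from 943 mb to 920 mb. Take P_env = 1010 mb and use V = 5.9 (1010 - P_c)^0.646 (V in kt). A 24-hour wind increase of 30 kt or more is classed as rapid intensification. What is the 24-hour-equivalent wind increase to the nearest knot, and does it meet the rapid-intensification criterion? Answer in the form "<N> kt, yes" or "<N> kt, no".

V₁: ΔP = 67, V ≈ 5.9 × 67^0.646 ≈ 89.23 kt.
V₂: ΔP = 90, V ≈ 5.9 × 90^0.646 ≈ 107.97 kt.
ΔV over 24 h = 18.74 kt → 24 h equivalent = 18.74 × 24/24 ≈ 18.74 kt.
19 kt < 30 kt ⇒ not rapid intensification.

19 kt, no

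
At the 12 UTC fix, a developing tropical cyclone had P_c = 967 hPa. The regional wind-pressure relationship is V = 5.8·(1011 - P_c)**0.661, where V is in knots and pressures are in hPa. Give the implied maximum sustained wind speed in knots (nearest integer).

71 kt

ΔP = 1011 − 967 = 44 hPa.
44^0.661 ≈ 12.199.
V ≈ 5.8 × 12.199 ≈ 70.8 kt.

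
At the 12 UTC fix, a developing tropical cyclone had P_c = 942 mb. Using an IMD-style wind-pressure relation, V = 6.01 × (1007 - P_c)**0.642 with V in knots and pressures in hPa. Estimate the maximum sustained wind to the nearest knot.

ΔP = 1007 − 942 = 65 mb.
65^0.642 ≈ 14.584.
V ≈ 6.01 × 14.584 ≈ 87.7 kt.

88 kt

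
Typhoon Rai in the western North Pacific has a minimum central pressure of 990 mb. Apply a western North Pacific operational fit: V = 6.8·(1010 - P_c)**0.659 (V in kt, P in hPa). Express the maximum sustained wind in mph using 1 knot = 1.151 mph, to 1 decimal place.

56.4 mph

ΔP = 1010 − 990 = 20 mb.
V ≈ 6.8 × 20^0.659 = 6.8 × 7.201 ≈ 48.965 kt.
48.965 × 1.151 ≈ 56.36 mph → 56.4 mph.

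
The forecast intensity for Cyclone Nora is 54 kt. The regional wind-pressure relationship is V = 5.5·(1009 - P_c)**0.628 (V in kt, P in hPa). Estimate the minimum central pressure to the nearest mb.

971 mb

ΔP = (V / 5.5)^(1/0.628) = (54/5.5)^1.592.
54/5.5 = 9.818; 9.818^1.592 ≈ 37.99 mb.
P_c = 1009 − 37.99 = 971.01 ≈ 971 mb.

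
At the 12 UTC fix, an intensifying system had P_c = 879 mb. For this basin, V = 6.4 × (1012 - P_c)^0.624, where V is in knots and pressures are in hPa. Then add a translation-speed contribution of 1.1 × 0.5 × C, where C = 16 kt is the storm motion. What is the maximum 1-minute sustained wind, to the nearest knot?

ΔP = 1012 − 879 = 133 mb.
133^0.624 ≈ 21.149.
V ≈ 6.4 × 21.149 ≈ 135.4 kt.
Translation term: 1.1 × 0.5 × 16 = 8.8 kt.
Corrected V ≈ 144.2 kt → 144 kt.

144 kt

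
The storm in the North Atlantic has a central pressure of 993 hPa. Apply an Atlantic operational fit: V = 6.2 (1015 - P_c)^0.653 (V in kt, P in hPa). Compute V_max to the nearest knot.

47 kt

ΔP = 1015 − 993 = 22 hPa.
22^0.653 ≈ 7.527.
V ≈ 6.2 × 7.527 ≈ 46.7 kt.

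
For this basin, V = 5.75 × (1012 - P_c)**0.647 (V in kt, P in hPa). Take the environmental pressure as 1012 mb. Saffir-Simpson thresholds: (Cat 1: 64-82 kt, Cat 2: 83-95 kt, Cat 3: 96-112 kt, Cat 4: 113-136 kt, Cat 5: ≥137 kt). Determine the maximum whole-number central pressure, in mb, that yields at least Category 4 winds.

912 mb

Category 4 begins at V = 113 kt.
Required ΔP = (113/5.75)^(1/0.647) = 19.652^1.546 ≈ 99.79 mb.
P_c ≤ 1012 − 99.79 = 912.21, so the highest integer P_c is 912 mb.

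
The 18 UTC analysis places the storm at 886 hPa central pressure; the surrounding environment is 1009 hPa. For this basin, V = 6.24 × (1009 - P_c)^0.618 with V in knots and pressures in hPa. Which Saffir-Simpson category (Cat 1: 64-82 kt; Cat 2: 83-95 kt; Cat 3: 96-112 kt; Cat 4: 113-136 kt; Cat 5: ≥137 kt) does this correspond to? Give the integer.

ΔP = 1009 − 886 = 123 hPa.
V ≈ 6.24 × 123^0.618 = 6.24 × 19.57 ≈ 122 kt.
122 kt falls in the Category 4 band.

4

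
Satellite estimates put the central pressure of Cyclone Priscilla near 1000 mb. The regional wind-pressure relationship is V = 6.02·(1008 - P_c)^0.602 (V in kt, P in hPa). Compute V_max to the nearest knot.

21 kt

ΔP = 1008 − 1000 = 8 mb.
8^0.602 ≈ 3.497.
V ≈ 6.02 × 3.497 ≈ 21.1 kt.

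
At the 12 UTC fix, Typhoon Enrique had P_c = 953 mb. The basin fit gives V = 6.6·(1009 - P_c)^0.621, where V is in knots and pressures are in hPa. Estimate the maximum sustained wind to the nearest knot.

ΔP = 1009 − 953 = 56 mb.
56^0.621 ≈ 12.179.
V ≈ 6.6 × 12.179 ≈ 80.4 kt.

80 kt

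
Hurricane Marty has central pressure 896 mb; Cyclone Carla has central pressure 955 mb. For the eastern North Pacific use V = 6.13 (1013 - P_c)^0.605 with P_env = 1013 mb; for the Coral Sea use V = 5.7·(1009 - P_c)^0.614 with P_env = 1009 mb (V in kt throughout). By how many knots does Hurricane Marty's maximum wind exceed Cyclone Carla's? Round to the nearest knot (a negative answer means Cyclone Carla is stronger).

43 kt

Hurricane Marty: ΔP = 117; V ≈ 6.13 × 117^0.605 ≈ 109.32 kt.
Cyclone Carla: ΔP = 54; V ≈ 5.7 × 54^0.614 ≈ 66.00 kt.
Difference ≈ 109.32 − 66.00 = 43.32 → 43 kt.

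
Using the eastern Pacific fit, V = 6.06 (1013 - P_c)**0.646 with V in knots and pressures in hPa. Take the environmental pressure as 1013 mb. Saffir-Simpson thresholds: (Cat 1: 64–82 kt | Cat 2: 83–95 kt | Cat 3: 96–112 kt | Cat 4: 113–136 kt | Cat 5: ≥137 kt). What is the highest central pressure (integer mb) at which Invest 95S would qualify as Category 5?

888 mb

Category 5 begins at V = 137 kt.
Required ΔP = (137/6.06)^(1/0.646) = 22.607^1.548 ≈ 124.84 mb.
P_c ≤ 1013 − 124.84 = 888.16, so the highest integer P_c is 888 mb.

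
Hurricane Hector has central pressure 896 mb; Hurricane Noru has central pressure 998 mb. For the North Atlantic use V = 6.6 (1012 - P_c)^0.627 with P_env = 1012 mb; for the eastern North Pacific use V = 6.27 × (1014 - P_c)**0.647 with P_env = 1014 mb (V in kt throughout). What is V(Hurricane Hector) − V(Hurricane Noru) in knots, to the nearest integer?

Hurricane Hector: ΔP = 116; V ≈ 6.6 × 116^0.627 ≈ 130.00 kt.
Hurricane Noru: ΔP = 16; V ≈ 6.27 × 16^0.647 ≈ 37.70 kt.
Difference ≈ 130.00 − 37.70 = 92.30 → 92 kt.

92 kt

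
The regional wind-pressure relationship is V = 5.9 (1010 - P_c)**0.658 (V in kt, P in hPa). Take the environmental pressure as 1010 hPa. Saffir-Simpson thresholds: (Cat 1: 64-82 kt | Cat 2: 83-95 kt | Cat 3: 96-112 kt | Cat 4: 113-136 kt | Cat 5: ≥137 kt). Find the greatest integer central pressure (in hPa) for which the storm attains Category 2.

954 hPa

Category 2 begins at V = 83 kt.
Required ΔP = (83/5.9)^(1/0.658) = 14.068^1.520 ≈ 55.59 hPa.
P_c ≤ 1010 − 55.59 = 954.41, so the highest integer P_c is 954 hPa.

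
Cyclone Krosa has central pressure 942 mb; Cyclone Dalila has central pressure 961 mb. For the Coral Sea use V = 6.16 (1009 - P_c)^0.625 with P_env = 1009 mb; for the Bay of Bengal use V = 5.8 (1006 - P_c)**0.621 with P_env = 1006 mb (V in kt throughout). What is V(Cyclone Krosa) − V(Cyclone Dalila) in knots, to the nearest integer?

Cyclone Krosa: ΔP = 67; V ≈ 6.16 × 67^0.625 ≈ 85.29 kt.
Cyclone Dalila: ΔP = 45; V ≈ 5.8 × 45^0.621 ≈ 61.67 kt.
Difference ≈ 85.29 − 61.67 = 23.62 → 24 kt.

24 kt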